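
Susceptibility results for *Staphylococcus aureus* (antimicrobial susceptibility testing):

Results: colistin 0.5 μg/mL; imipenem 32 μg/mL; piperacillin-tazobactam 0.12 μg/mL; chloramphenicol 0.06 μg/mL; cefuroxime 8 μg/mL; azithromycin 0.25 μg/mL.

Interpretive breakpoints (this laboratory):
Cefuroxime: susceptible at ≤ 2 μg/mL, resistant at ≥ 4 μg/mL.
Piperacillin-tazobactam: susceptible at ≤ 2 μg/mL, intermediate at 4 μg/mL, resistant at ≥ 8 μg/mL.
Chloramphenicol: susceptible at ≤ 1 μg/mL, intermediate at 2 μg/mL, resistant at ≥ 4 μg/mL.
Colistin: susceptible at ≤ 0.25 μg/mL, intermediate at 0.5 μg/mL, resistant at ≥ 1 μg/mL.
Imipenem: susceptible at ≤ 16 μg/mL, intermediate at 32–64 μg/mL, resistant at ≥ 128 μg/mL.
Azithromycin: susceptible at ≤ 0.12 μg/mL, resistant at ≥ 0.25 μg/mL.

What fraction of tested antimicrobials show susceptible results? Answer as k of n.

Colistin (0.5 μg/mL) = 0.5 μg/mL → I
Imipenem 32 μg/mL: in 32–64 μg/mL ⇒ intermediate
Piperacillin-tazobactam 0.12 μg/mL: ≤ 2 μg/mL — Susceptible
Chloramphenicol (0.06 μg/mL) ≤ 1 μg/mL ⇒ Susceptible
Cefuroxime (8 μg/mL) ≥ 4 μg/mL — resistant
Azithromycin (0.25 μg/mL) ≥ 0.25 μg/mL — resistant
Susceptible: 2/6

2 of 6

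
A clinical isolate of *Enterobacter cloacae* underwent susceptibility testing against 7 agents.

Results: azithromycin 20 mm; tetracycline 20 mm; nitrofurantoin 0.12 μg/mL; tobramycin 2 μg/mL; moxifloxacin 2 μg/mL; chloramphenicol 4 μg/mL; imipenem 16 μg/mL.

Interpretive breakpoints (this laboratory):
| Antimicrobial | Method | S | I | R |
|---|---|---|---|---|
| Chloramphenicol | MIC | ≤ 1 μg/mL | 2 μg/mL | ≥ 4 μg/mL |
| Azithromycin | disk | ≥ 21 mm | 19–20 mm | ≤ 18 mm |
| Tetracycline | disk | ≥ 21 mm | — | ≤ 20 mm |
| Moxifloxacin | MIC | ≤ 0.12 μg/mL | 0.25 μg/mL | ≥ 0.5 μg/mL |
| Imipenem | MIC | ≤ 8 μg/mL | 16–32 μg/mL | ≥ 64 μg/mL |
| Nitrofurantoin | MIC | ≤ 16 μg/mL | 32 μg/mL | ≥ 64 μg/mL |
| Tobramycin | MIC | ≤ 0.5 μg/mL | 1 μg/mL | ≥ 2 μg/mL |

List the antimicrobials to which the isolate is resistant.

tetracycline, tobramycin, moxifloxacin, chloramphenicol

Azithromycin 20 mm: in 19–20 mm ⇒ Intermediate
Tetracycline (20 mm) ≤ 20 mm → Resistant
Nitrofurantoin: 0.12 μg/mL is ≤ 16 μg/mL — Susceptible
Tobramycin: 2 μg/mL is ≥ 2 μg/mL → resistant
Moxifloxacin (2 μg/mL) ≥ 0.5 μg/mL → Resistant
Chloramphenicol (4 μg/mL) ≥ 4 μg/mL ⇒ resistant
Imipenem: 16 μg/mL is in 16–32 μg/mL → I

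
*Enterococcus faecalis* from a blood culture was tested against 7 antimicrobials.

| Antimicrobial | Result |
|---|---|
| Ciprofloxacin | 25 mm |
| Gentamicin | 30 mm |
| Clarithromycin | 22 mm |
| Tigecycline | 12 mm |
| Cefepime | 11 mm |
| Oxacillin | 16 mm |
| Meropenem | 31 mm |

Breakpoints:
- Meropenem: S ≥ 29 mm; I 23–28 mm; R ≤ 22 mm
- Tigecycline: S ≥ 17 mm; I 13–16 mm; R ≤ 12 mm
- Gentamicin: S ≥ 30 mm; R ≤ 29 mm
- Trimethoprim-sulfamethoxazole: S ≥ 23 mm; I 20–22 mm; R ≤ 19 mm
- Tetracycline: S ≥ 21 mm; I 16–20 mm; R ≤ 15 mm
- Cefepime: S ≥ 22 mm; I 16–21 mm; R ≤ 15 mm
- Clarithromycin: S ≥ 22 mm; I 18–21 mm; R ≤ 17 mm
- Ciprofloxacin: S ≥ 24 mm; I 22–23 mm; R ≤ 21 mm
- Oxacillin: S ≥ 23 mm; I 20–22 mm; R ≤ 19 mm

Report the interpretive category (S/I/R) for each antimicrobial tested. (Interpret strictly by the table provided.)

Ciprofloxacin: 25 mm is ≥ 24 mm ⇒ susceptible
Gentamicin: 30 mm is ≥ 30 mm — S
Clarithromycin (22 mm) ≥ 22 mm ⇒ susceptible
Tigecycline 12 mm: ≤ 12 mm ⇒ R
Cefepime 11 mm: ≤ 15 mm → resistant
Oxacillin: 16 mm is ≤ 19 mm → Resistant
Meropenem 31 mm: ≥ 29 mm → S

S, S, S, R, R, R, S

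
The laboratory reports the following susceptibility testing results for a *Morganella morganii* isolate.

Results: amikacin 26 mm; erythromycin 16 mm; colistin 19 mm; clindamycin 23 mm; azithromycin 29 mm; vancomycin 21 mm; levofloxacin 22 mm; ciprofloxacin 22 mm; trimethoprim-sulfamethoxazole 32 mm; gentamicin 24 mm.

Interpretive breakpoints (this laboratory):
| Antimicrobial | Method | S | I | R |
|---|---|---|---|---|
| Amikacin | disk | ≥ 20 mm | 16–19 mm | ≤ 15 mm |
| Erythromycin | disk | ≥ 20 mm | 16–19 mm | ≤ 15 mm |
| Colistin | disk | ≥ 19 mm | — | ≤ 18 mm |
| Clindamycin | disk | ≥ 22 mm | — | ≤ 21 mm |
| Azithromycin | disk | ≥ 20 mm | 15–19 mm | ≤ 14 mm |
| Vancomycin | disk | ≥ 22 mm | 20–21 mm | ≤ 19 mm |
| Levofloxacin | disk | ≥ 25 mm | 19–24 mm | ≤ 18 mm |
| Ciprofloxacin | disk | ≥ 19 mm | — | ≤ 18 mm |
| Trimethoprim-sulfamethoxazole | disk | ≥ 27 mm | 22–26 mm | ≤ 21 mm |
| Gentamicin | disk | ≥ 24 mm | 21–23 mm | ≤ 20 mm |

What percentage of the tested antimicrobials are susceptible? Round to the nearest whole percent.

70%

Amikacin (26 mm) ≥ 20 mm ⇒ susceptible
Erythromycin (16 mm) in 16–19 mm → I
Colistin: 19 mm is ≥ 19 mm — S
Clindamycin 23 mm: ≥ 22 mm — susceptible
Azithromycin 29 mm: ≥ 20 mm — S
Vancomycin: 21 mm is in 20–21 mm → Intermediate
Levofloxacin 22 mm: in 19–24 mm ⇒ I
Ciprofloxacin 22 mm: ≥ 19 mm ⇒ S
Trimethoprim-sulfamethoxazole (32 mm) ≥ 27 mm → Susceptible
Gentamicin 24 mm: ≥ 24 mm ⇒ Susceptible
Susceptible: 7/10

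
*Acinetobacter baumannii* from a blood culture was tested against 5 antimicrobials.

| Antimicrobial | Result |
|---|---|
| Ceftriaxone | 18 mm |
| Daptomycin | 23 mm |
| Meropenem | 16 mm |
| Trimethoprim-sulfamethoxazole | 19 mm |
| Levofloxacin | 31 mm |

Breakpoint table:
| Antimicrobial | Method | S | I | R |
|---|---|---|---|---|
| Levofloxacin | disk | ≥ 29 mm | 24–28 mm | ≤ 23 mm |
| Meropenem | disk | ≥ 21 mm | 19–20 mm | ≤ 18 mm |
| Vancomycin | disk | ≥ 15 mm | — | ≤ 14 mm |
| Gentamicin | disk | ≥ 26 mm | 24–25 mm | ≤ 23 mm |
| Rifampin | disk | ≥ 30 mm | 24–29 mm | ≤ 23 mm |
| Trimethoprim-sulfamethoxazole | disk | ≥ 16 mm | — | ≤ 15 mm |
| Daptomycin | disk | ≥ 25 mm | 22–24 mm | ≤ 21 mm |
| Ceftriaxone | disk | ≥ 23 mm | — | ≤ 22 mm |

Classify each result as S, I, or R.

Ceftriaxone (18 mm) ≤ 22 mm ⇒ resistant
Daptomycin 23 mm: in 22–24 mm — intermediate
Meropenem (16 mm) ≤ 18 mm → R
Trimethoprim-sulfamethoxazole: 19 mm is ≥ 16 mm → S
Levofloxacin: 31 mm is ≥ 29 mm — susceptible

R, I, R, S, S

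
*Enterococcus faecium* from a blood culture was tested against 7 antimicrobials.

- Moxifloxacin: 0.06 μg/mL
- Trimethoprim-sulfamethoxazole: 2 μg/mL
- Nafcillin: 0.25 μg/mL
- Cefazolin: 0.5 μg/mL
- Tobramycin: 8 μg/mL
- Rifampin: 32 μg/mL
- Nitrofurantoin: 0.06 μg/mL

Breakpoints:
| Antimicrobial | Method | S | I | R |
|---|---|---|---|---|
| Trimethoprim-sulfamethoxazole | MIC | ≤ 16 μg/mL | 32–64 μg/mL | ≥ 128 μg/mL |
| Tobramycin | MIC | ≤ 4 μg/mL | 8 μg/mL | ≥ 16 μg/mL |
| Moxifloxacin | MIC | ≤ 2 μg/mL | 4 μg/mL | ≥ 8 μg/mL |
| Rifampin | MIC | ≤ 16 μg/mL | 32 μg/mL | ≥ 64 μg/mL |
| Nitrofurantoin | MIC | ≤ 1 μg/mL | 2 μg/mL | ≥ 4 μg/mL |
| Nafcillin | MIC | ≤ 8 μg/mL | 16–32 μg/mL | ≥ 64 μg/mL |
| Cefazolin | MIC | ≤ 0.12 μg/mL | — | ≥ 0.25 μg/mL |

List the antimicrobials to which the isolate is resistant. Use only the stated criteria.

cefazolin

Moxifloxacin: 0.06 μg/mL is ≤ 2 μg/mL ⇒ S
Trimethoprim-sulfamethoxazole 2 μg/mL: ≤ 16 μg/mL → S
Nafcillin (0.25 μg/mL) ≤ 8 μg/mL → S
Cefazolin 0.5 μg/mL: ≥ 0.25 μg/mL → Resistant
Tobramycin 8 μg/mL: = 8 μg/mL ⇒ I
Rifampin: 32 μg/mL is = 32 μg/mL → intermediate
Nitrofurantoin 0.06 μg/mL: ≤ 1 μg/mL → S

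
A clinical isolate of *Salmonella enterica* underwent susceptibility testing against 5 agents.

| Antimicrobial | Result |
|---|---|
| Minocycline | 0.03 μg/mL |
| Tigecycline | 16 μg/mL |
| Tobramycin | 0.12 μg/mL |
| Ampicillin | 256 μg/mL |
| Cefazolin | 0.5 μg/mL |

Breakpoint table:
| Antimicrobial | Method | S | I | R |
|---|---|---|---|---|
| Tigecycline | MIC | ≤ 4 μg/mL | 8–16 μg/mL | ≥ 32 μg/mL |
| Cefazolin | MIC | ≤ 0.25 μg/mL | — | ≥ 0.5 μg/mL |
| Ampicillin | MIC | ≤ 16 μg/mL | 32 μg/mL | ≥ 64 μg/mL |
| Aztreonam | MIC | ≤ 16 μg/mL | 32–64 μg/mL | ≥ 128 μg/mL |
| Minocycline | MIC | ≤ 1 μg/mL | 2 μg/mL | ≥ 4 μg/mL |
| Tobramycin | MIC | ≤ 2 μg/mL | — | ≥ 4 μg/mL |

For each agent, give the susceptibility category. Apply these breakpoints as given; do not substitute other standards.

Minocycline (0.03 μg/mL) ≤ 1 μg/mL → Susceptible
Tigecycline: 16 μg/mL is in 8–16 μg/mL — Intermediate
Tobramycin: 0.12 μg/mL is ≤ 2 μg/mL → susceptible
Ampicillin (256 μg/mL) ≥ 64 μg/mL — resistant
Cefazolin: 0.5 μg/mL is ≥ 0.5 μg/mL ⇒ Resistant

S, I, S, R, R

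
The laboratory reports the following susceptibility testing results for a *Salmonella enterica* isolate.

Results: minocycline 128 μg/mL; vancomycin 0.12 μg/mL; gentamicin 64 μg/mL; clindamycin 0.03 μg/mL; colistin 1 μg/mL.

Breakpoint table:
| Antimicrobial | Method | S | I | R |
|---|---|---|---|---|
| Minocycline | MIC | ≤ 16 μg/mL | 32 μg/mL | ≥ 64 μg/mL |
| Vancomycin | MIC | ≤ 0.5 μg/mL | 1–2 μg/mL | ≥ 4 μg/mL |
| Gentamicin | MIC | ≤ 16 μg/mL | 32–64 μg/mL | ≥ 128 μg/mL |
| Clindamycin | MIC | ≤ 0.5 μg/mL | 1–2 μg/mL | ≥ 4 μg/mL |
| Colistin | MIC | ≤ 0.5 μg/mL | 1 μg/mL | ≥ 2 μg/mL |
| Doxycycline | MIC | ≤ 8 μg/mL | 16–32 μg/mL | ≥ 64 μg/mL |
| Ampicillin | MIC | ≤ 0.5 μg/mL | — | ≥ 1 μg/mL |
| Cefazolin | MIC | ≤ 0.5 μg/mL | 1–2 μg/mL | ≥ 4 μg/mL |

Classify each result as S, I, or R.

R, S, I, S, I

Minocycline: 128 μg/mL is ≥ 64 μg/mL ⇒ resistant
Vancomycin (0.12 μg/mL) ≤ 0.5 μg/mL — Susceptible
Gentamicin 64 μg/mL: in 32–64 μg/mL ⇒ Intermediate
Clindamycin 0.03 μg/mL: ≤ 0.5 μg/mL — S
Colistin 1 μg/mL: = 1 μg/mL ⇒ Intermediate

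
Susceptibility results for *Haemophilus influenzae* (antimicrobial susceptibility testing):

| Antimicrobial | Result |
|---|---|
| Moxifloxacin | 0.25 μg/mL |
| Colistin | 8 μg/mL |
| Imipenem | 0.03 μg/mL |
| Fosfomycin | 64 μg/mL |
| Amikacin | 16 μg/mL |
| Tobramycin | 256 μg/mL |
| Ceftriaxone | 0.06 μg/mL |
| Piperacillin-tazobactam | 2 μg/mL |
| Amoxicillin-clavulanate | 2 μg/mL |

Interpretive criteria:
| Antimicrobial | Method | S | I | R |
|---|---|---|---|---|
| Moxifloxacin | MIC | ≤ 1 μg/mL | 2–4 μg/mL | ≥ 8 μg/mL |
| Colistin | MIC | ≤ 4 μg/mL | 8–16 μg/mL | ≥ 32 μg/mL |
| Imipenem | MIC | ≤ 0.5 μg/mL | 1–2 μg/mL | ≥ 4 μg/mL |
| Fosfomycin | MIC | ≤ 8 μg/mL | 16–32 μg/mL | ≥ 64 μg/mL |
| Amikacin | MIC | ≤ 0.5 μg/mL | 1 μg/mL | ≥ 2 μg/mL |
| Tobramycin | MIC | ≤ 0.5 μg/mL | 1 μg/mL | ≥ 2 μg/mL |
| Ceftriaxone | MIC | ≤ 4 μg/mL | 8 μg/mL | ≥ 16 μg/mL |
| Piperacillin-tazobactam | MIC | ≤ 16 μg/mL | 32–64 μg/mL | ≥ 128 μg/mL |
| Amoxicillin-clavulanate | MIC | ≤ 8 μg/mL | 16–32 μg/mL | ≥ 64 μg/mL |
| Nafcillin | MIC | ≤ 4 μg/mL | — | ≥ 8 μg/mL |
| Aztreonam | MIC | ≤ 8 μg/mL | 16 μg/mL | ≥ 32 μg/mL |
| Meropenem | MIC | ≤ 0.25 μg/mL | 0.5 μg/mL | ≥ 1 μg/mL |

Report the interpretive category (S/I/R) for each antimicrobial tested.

Moxifloxacin 0.25 μg/mL: ≤ 1 μg/mL ⇒ Susceptible
Colistin: 8 μg/mL is in 8–16 μg/mL → Intermediate
Imipenem (0.03 μg/mL) ≤ 0.5 μg/mL ⇒ Susceptible
Fosfomycin: 64 μg/mL is ≥ 64 μg/mL → R
Amikacin 16 μg/mL: ≥ 2 μg/mL ⇒ Resistant
Tobramycin (256 μg/mL) ≥ 2 μg/mL ⇒ R
Ceftriaxone: 0.06 μg/mL is ≤ 4 μg/mL → S
Piperacillin-tazobactam: 2 μg/mL is ≤ 16 μg/mL → S
Amoxicillin-clavulanate: 2 μg/mL is ≤ 8 μg/mL ⇒ Susceptible

S, I, S, R, R, R, S, S, S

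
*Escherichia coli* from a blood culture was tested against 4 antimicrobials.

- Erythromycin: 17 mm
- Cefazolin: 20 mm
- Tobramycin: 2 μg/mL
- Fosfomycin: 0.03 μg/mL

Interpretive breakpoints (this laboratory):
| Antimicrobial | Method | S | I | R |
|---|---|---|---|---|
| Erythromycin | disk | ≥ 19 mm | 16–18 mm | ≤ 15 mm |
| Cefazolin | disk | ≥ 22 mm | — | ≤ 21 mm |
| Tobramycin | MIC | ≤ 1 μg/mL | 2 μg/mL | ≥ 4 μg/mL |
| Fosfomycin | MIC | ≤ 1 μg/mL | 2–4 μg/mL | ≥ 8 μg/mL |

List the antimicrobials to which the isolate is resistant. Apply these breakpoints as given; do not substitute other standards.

Erythromycin 17 mm: in 16–18 mm ⇒ I
Cefazolin: 20 mm is ≤ 21 mm → Resistant
Tobramycin: 2 μg/mL is = 2 μg/mL → Intermediate
Fosfomycin (0.03 μg/mL) ≤ 1 μg/mL → Susceptible

cefazolin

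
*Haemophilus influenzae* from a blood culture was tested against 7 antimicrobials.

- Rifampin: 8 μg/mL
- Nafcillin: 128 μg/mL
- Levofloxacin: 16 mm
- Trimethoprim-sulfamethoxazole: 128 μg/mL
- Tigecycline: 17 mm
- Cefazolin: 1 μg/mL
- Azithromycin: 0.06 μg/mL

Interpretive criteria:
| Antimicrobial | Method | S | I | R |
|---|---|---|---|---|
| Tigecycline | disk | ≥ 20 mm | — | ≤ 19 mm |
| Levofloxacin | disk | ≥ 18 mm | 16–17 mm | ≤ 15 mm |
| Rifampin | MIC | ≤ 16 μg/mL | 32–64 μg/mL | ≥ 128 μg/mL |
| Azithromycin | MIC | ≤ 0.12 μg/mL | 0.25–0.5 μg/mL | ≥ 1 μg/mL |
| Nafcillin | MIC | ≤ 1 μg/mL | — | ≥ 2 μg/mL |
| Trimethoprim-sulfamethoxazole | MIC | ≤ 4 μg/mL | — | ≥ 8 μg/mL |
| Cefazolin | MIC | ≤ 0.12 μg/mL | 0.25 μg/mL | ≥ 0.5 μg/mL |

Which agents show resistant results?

Rifampin (8 μg/mL) ≤ 16 μg/mL → susceptible
Nafcillin (128 μg/mL) ≥ 2 μg/mL — R
Levofloxacin 16 mm: in 16–17 mm — Intermediate
Trimethoprim-sulfamethoxazole 128 μg/mL: ≥ 8 μg/mL → Resistant
Tigecycline (17 mm) ≤ 19 mm → Resistant
Cefazolin: 1 μg/mL is ≥ 0.5 μg/mL — R
Azithromycin: 0.06 μg/mL is ≤ 0.12 μg/mL → susceptible

nafcillin, trimethoprim-sulfamethoxazole, tigecycline, cefazolin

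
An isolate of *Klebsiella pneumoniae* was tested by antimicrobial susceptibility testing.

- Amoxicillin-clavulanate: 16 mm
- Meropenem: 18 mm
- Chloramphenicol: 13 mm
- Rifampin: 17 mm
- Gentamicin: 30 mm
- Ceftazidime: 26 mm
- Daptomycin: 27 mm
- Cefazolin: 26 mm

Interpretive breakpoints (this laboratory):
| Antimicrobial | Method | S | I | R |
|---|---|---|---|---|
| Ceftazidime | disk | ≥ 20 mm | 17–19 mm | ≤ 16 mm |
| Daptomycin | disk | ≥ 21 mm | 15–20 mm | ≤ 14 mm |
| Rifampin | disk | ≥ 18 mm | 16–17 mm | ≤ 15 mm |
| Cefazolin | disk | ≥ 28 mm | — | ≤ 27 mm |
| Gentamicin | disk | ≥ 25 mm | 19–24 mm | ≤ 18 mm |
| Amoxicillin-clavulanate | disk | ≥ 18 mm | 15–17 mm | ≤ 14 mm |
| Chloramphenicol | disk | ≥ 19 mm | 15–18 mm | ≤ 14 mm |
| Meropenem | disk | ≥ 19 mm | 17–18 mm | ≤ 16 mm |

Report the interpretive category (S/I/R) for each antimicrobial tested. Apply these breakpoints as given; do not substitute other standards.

Amoxicillin-clavulanate (16 mm) in 15–17 mm — Intermediate
Meropenem (18 mm) in 17–18 mm → I
Chloramphenicol: 13 mm is ≤ 14 mm → resistant
Rifampin 17 mm: in 16–17 mm — intermediate
Gentamicin (30 mm) ≥ 25 mm — susceptible
Ceftazidime: 26 mm is ≥ 20 mm — susceptible
Daptomycin: 27 mm is ≥ 21 mm → Susceptible
Cefazolin (26 mm) ≤ 27 mm ⇒ Resistant

I, I, R, I, S, S, S, R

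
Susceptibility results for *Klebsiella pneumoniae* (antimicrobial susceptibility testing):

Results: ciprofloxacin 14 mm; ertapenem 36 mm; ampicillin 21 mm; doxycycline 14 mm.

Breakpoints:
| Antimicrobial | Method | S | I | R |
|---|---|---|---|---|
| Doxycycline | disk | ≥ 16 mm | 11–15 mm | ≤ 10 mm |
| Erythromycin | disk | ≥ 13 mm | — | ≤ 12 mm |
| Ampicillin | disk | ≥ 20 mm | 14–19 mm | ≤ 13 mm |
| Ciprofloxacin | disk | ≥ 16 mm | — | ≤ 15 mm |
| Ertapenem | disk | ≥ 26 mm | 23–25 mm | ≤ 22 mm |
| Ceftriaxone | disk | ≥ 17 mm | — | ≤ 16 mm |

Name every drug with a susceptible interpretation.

Ciprofloxacin (14 mm) ≤ 15 mm → Resistant
Ertapenem (36 mm) ≥ 26 mm → Susceptible
Ampicillin: 21 mm is ≥ 20 mm ⇒ S
Doxycycline 14 mm: in 11–15 mm → intermediate

ertapenem, ampicillin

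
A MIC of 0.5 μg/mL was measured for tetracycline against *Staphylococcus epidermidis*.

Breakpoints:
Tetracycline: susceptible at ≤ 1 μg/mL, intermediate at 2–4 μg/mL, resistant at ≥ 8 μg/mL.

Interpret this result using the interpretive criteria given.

S

Tetracycline (0.5 μg/mL) ≤ 1 μg/mL → Susceptible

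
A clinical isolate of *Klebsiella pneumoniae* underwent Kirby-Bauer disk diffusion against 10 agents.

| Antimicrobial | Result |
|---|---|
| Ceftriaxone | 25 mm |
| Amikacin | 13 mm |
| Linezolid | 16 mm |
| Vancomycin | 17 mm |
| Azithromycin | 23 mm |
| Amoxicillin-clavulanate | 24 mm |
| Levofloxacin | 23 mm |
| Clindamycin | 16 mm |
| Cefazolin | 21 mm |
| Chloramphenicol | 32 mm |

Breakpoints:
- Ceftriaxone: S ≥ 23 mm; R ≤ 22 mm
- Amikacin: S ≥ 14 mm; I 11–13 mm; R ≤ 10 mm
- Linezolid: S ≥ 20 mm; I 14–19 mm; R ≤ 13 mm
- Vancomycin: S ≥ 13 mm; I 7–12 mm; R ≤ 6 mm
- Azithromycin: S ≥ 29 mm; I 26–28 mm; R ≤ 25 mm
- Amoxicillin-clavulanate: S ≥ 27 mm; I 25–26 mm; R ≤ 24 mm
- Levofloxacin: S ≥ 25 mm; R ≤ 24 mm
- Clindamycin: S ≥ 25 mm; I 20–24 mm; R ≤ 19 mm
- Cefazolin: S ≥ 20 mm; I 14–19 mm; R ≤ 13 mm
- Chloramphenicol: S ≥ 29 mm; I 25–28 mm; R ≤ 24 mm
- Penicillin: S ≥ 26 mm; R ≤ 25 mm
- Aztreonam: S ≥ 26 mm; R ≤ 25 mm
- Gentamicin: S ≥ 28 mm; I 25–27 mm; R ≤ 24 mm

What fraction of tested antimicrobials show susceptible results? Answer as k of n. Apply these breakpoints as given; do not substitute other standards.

Ceftriaxone (25 mm) ≥ 23 mm — Susceptible
Amikacin (13 mm) in 11–13 mm → intermediate
Linezolid 16 mm: in 14–19 mm → I
Vancomycin 17 mm: ≥ 13 mm → S
Azithromycin: 23 mm is ≤ 25 mm ⇒ R
Amoxicillin-clavulanate 24 mm: ≤ 24 mm — Resistant
Levofloxacin 23 mm: ≤ 24 mm ⇒ Resistant
Clindamycin: 16 mm is ≤ 19 mm — resistant
Cefazolin: 21 mm is ≥ 20 mm — susceptible
Chloramphenicol 32 mm: ≥ 29 mm — Susceptible
Susceptible: 4/10

4 of 10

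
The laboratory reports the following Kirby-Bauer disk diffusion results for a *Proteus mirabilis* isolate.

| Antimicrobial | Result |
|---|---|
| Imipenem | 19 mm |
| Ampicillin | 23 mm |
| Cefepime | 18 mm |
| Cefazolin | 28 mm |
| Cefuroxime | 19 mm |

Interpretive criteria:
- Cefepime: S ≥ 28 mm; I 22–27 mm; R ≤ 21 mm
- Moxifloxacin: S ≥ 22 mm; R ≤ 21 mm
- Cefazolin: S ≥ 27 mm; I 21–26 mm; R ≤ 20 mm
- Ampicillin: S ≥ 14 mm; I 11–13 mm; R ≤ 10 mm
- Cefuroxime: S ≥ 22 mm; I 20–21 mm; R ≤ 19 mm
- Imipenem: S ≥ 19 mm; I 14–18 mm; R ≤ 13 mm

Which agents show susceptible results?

imipenem, ampicillin, cefazolin

Imipenem 19 mm: ≥ 19 mm ⇒ susceptible
Ampicillin: 23 mm is ≥ 14 mm → susceptible
Cefepime (18 mm) ≤ 21 mm — Resistant
Cefazolin (28 mm) ≥ 27 mm ⇒ S
Cefuroxime (19 mm) ≤ 19 mm → resistant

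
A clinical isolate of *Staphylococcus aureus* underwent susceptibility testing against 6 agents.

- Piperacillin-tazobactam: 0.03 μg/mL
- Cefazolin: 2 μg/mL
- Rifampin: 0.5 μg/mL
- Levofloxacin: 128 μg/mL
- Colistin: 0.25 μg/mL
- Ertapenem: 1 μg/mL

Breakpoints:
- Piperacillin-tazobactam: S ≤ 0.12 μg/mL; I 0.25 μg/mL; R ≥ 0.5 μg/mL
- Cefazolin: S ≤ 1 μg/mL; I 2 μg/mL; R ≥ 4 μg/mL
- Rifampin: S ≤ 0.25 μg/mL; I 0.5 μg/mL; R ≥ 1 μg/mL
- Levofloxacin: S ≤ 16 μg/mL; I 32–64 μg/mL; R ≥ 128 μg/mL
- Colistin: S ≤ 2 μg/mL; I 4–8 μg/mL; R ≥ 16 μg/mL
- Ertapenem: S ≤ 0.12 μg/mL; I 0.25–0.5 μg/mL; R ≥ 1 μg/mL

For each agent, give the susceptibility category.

Piperacillin-tazobactam (0.03 μg/mL) ≤ 0.12 μg/mL ⇒ Susceptible
Cefazolin (2 μg/mL) = 2 μg/mL ⇒ I
Rifampin: 0.5 μg/mL is = 0.5 μg/mL — intermediate
Levofloxacin: 128 μg/mL is ≥ 128 μg/mL → R
Colistin: 0.25 μg/mL is ≤ 2 μg/mL ⇒ Susceptible
Ertapenem 1 μg/mL: ≥ 1 μg/mL ⇒ Resistant

S, I, I, R, S, R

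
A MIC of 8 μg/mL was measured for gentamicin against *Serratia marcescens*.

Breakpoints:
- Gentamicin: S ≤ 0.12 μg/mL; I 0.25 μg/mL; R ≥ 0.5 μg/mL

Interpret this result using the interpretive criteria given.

R

Gentamicin (8 μg/mL) ≥ 0.5 μg/mL — Resistant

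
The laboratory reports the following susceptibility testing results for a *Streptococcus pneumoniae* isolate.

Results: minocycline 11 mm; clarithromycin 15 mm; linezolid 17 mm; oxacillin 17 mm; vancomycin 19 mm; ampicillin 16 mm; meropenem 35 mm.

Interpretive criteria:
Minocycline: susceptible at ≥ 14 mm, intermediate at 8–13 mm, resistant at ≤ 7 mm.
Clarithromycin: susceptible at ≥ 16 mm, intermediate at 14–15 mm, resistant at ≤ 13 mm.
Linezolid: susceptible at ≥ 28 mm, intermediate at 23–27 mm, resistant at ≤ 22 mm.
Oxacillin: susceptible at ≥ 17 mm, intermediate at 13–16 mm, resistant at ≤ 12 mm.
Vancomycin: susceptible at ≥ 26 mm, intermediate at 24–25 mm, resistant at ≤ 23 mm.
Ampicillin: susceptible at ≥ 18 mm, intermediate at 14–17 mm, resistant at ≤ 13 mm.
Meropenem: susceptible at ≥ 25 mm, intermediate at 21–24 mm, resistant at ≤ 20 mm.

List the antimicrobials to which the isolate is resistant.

linezolid, vancomycin

Minocycline 11 mm: in 8–13 mm → intermediate
Clarithromycin 15 mm: in 14–15 mm ⇒ I
Linezolid: 17 mm is ≤ 22 mm → Resistant
Oxacillin (17 mm) ≥ 17 mm — S
Vancomycin: 19 mm is ≤ 23 mm — resistant
Ampicillin: 16 mm is in 14–17 mm → I
Meropenem (35 mm) ≥ 25 mm → susceptible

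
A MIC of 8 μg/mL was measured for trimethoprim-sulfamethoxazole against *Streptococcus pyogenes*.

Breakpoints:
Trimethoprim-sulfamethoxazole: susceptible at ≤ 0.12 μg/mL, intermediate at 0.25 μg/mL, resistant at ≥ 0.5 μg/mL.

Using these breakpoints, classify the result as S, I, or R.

Trimethoprim-sulfamethoxazole 8 μg/mL: ≥ 0.5 μg/mL → Resistant

R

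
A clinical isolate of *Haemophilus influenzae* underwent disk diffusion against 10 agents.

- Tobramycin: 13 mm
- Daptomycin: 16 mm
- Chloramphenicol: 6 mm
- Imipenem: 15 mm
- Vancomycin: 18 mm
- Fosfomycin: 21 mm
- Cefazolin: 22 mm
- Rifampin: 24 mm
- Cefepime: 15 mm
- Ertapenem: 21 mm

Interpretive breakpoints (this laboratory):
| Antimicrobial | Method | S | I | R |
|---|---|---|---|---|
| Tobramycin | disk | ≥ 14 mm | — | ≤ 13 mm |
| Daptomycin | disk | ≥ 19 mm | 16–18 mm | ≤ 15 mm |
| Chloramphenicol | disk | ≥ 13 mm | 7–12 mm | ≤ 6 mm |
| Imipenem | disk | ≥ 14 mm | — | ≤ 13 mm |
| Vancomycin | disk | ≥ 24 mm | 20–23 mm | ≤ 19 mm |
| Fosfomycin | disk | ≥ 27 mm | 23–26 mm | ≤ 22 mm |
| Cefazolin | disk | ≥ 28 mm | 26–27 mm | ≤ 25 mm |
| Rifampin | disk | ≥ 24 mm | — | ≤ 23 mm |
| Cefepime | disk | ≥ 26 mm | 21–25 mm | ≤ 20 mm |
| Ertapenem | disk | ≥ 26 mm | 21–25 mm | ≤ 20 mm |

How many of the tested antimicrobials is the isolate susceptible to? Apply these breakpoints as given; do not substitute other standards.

2

Tobramycin 13 mm: ≤ 13 mm ⇒ Resistant
Daptomycin (16 mm) in 16–18 mm → intermediate
Chloramphenicol: 6 mm is ≤ 6 mm ⇒ R
Imipenem (15 mm) ≥ 14 mm → S
Vancomycin: 18 mm is ≤ 19 mm — Resistant
Fosfomycin: 21 mm is ≤ 22 mm ⇒ resistant
Cefazolin 22 mm: ≤ 25 mm → resistant
Rifampin 24 mm: ≥ 24 mm ⇒ Susceptible
Cefepime: 15 mm is ≤ 20 mm — Resistant
Ertapenem 21 mm: in 21–25 mm ⇒ Intermediate
Susceptible: 2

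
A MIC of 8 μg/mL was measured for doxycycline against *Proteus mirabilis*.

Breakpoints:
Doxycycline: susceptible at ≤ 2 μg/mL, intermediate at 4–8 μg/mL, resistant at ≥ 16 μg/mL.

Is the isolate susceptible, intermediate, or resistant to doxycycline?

Doxycycline (8 μg/mL) in 4–8 μg/mL ⇒ Intermediate

I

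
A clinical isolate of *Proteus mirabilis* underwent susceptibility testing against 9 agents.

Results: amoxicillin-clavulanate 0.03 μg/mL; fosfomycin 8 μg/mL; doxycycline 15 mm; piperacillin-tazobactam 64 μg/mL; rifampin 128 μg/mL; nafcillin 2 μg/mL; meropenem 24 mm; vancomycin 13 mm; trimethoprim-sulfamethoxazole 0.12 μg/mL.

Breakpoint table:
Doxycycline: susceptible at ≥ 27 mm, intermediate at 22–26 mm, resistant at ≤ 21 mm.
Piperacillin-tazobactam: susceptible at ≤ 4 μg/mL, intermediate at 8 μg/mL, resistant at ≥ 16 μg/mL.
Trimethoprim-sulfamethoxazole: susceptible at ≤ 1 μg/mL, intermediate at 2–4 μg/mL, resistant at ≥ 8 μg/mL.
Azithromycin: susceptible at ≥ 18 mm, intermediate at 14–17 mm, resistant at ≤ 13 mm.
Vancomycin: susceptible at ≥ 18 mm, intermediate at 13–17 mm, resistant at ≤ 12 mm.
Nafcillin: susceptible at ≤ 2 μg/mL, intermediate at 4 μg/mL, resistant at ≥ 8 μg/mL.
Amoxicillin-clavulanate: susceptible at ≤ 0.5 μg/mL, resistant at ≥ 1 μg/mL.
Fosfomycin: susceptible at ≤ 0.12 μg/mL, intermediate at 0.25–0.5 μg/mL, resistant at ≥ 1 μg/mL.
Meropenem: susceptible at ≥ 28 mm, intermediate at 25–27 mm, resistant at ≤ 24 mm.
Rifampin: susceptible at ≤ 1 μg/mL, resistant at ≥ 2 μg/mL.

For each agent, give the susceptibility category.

Amoxicillin-clavulanate: 0.03 μg/mL is ≤ 0.5 μg/mL — susceptible
Fosfomycin 8 μg/mL: ≥ 1 μg/mL — resistant
Doxycycline 15 mm: ≤ 21 mm ⇒ Resistant
Piperacillin-tazobactam 64 μg/mL: ≥ 16 μg/mL → R
Rifampin (128 μg/mL) ≥ 2 μg/mL — Resistant
Nafcillin (2 μg/mL) ≤ 2 μg/mL → S
Meropenem (24 mm) ≤ 24 mm → resistant
Vancomycin: 13 mm is in 13–17 mm → I
Trimethoprim-sulfamethoxazole 0.12 μg/mL: ≤ 1 μg/mL ⇒ S

S, R, R, R, R, S, R, I, S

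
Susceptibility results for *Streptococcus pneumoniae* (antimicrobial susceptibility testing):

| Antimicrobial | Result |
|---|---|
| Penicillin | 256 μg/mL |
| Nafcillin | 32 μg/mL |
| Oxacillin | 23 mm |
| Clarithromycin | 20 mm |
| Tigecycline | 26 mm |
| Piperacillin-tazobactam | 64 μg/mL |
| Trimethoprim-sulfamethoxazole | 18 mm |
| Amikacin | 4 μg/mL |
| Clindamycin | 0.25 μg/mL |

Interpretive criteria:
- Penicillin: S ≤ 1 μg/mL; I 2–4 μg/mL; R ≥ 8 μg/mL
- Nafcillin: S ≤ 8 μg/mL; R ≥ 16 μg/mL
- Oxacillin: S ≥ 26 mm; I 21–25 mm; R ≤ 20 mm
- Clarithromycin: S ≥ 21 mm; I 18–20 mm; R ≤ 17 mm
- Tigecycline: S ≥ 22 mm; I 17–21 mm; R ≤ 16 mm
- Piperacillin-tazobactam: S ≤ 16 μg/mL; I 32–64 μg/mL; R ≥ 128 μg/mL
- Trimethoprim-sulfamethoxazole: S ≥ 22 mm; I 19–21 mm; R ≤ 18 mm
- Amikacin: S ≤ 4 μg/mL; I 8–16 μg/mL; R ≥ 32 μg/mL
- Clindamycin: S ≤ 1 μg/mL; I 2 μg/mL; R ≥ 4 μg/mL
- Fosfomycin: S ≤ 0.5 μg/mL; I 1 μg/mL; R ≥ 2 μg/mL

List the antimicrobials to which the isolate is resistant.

Penicillin 256 μg/mL: ≥ 8 μg/mL → Resistant
Nafcillin (32 μg/mL) ≥ 16 μg/mL → resistant
Oxacillin: 23 mm is in 21–25 mm → I
Clarithromycin 20 mm: in 18–20 mm → intermediate
Tigecycline 26 mm: ≥ 22 mm ⇒ susceptible
Piperacillin-tazobactam (64 μg/mL) in 32–64 μg/mL → Intermediate
Trimethoprim-sulfamethoxazole (18 mm) ≤ 18 mm ⇒ resistant
Amikacin (4 μg/mL) ≤ 4 μg/mL ⇒ S
Clindamycin: 0.25 μg/mL is ≤ 1 μg/mL — S

penicillin, nafcillin, trimethoprim-sulfamethoxazole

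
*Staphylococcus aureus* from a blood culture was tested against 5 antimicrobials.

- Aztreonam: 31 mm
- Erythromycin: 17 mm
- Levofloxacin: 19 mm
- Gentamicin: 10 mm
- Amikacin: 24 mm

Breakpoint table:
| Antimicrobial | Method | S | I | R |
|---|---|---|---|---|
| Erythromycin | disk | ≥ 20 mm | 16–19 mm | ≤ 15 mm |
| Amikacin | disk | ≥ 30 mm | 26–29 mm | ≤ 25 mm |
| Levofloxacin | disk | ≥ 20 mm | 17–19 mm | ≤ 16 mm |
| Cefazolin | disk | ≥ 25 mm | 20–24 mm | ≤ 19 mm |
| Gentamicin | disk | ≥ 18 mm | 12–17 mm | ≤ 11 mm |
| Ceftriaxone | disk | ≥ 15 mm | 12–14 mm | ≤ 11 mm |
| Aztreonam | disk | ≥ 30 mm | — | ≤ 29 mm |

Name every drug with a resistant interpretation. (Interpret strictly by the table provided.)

gentamicin, amikacin

Aztreonam: 31 mm is ≥ 30 mm → susceptible
Erythromycin: 17 mm is in 16–19 mm — I
Levofloxacin 19 mm: in 17–19 mm ⇒ Intermediate
Gentamicin 10 mm: ≤ 11 mm ⇒ R
Amikacin: 24 mm is ≤ 25 mm → resistant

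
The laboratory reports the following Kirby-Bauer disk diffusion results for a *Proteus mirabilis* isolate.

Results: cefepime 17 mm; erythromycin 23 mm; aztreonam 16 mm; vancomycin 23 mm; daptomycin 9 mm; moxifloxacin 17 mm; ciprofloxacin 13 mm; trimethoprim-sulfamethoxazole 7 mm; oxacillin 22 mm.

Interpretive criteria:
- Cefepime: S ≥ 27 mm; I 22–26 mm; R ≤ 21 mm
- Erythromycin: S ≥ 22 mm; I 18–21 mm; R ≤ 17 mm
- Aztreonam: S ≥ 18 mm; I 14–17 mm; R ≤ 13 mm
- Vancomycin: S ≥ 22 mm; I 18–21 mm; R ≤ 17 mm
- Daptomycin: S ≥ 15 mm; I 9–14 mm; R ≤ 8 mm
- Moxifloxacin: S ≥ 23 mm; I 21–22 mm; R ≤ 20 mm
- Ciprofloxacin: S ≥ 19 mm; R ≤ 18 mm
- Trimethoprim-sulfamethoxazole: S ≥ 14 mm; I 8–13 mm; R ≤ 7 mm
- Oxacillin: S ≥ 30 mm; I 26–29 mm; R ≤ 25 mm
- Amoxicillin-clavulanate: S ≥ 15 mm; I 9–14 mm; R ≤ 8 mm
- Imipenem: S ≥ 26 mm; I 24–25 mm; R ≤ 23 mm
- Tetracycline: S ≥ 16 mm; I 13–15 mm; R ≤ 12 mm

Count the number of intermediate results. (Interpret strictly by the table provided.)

Cefepime: 17 mm is ≤ 21 mm — Resistant
Erythromycin 23 mm: ≥ 22 mm ⇒ S
Aztreonam 16 mm: in 14–17 mm — I
Vancomycin: 23 mm is ≥ 22 mm ⇒ Susceptible
Daptomycin: 9 mm is in 9–14 mm → intermediate
Moxifloxacin: 17 mm is ≤ 20 mm → R
Ciprofloxacin 13 mm: ≤ 18 mm → Resistant
Trimethoprim-sulfamethoxazole (7 mm) ≤ 7 mm → R
Oxacillin (22 mm) ≤ 25 mm — resistant
Intermediate: 2

2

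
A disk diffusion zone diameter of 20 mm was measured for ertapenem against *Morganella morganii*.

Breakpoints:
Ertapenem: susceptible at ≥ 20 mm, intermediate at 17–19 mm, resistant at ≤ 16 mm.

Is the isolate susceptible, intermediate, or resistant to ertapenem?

Ertapenem 20 mm: ≥ 20 mm ⇒ Susceptible

S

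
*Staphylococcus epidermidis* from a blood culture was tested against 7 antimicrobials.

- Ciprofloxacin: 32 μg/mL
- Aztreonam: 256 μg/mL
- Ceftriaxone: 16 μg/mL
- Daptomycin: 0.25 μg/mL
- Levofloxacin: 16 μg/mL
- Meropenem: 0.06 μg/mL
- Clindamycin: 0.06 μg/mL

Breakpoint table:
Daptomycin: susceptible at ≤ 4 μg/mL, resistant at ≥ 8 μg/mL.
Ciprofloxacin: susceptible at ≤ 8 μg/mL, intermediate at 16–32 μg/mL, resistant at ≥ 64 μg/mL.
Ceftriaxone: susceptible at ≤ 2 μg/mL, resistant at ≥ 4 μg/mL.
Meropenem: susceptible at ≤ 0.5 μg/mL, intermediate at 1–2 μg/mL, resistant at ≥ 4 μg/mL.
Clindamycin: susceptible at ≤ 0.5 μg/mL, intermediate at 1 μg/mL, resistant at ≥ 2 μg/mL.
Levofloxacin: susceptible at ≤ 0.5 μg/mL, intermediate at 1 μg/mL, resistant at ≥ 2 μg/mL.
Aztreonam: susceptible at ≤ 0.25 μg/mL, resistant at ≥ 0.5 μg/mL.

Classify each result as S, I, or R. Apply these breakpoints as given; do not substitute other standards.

Ciprofloxacin (32 μg/mL) in 16–32 μg/mL — Intermediate
Aztreonam 256 μg/mL: ≥ 0.5 μg/mL → resistant
Ceftriaxone 16 μg/mL: ≥ 4 μg/mL ⇒ resistant
Daptomycin (0.25 μg/mL) ≤ 4 μg/mL ⇒ S
Levofloxacin 16 μg/mL: ≥ 2 μg/mL → R
Meropenem (0.06 μg/mL) ≤ 0.5 μg/mL → susceptible
Clindamycin (0.06 μg/mL) ≤ 0.5 μg/mL ⇒ Susceptible

I, R, R, S, R, S, S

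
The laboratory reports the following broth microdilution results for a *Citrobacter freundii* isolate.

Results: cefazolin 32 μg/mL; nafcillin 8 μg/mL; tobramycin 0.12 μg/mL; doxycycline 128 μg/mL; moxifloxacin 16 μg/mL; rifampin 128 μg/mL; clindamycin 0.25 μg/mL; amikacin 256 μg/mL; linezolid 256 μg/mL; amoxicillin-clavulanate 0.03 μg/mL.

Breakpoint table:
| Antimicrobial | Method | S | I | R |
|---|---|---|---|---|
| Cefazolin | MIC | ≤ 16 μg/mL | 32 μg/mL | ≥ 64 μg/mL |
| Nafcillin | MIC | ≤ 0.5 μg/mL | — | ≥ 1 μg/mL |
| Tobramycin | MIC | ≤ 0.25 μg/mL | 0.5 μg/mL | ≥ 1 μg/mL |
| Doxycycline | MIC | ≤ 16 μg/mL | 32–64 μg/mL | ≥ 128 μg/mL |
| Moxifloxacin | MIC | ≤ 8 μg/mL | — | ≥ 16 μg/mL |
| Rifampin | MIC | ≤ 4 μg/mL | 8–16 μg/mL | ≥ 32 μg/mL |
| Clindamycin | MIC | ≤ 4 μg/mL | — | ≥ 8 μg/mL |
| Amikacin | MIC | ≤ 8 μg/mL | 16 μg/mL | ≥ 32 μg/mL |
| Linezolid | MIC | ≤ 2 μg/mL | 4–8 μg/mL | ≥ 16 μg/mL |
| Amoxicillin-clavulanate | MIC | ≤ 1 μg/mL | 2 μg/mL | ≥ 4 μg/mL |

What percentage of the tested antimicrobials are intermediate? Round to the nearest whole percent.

10%

Cefazolin: 32 μg/mL is = 32 μg/mL ⇒ intermediate
Nafcillin: 8 μg/mL is ≥ 1 μg/mL ⇒ R
Tobramycin (0.12 μg/mL) ≤ 0.25 μg/mL — Susceptible
Doxycycline (128 μg/mL) ≥ 128 μg/mL — resistant
Moxifloxacin 16 μg/mL: ≥ 16 μg/mL → resistant
Rifampin 128 μg/mL: ≥ 32 μg/mL ⇒ Resistant
Clindamycin: 0.25 μg/mL is ≤ 4 μg/mL → susceptible
Amikacin: 256 μg/mL is ≥ 32 μg/mL ⇒ resistant
Linezolid: 256 μg/mL is ≥ 16 μg/mL — resistant
Amoxicillin-clavulanate (0.03 μg/mL) ≤ 1 μg/mL — S
Intermediate: 1/10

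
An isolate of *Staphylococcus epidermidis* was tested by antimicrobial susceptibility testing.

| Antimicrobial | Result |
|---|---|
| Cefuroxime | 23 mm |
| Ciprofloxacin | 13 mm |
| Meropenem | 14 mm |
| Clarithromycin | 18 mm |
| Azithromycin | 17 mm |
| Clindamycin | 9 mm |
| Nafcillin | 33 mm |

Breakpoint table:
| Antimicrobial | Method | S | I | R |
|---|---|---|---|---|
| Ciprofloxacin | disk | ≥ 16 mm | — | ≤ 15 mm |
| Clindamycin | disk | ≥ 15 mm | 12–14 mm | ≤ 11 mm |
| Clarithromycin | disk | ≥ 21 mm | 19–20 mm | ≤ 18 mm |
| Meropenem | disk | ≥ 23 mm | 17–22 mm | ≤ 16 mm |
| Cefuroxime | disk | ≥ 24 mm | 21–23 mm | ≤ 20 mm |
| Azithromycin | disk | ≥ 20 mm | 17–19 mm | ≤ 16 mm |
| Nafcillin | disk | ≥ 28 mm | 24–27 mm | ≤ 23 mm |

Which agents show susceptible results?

nafcillin

Cefuroxime (23 mm) in 21–23 mm → I
Ciprofloxacin 13 mm: ≤ 15 mm → Resistant
Meropenem (14 mm) ≤ 16 mm — resistant
Clarithromycin 18 mm: ≤ 18 mm — R
Azithromycin: 17 mm is in 17–19 mm → Intermediate
Clindamycin (9 mm) ≤ 11 mm — Resistant
Nafcillin: 33 mm is ≥ 28 mm → S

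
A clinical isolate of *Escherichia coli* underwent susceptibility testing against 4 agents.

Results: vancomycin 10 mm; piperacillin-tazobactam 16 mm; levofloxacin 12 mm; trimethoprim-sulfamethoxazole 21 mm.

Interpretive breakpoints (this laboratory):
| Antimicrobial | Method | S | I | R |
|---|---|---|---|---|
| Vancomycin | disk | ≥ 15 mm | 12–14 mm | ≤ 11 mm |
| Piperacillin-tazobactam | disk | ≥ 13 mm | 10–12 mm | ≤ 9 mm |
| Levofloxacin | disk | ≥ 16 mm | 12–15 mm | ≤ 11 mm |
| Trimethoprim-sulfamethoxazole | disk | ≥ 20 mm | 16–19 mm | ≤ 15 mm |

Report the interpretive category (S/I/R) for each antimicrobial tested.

Vancomycin 10 mm: ≤ 11 mm → Resistant
Piperacillin-tazobactam 16 mm: ≥ 13 mm → Susceptible
Levofloxacin (12 mm) in 12–15 mm ⇒ I
Trimethoprim-sulfamethoxazole 21 mm: ≥ 20 mm → Susceptible

R, S, I, S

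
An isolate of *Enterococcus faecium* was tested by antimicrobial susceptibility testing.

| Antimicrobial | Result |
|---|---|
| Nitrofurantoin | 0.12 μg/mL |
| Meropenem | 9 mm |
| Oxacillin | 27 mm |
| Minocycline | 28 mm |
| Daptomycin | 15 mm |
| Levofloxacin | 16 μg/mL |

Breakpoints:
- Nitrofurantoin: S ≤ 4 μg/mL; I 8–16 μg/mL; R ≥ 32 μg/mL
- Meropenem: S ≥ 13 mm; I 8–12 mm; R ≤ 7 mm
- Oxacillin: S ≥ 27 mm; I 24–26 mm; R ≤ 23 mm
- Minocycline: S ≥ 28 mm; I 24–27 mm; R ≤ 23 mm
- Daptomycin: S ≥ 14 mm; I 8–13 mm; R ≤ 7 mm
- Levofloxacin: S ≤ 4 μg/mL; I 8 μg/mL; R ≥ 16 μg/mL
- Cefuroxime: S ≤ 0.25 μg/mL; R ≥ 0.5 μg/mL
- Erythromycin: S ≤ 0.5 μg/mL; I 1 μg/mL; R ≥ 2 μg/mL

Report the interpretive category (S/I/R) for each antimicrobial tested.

S, I, S, S, S, R

Nitrofurantoin: 0.12 μg/mL is ≤ 4 μg/mL ⇒ susceptible
Meropenem (9 mm) in 8–12 mm → Intermediate
Oxacillin: 27 mm is ≥ 27 mm ⇒ susceptible
Minocycline: 28 mm is ≥ 28 mm ⇒ S
Daptomycin: 15 mm is ≥ 14 mm ⇒ Susceptible
Levofloxacin (16 μg/mL) ≥ 16 μg/mL → resistant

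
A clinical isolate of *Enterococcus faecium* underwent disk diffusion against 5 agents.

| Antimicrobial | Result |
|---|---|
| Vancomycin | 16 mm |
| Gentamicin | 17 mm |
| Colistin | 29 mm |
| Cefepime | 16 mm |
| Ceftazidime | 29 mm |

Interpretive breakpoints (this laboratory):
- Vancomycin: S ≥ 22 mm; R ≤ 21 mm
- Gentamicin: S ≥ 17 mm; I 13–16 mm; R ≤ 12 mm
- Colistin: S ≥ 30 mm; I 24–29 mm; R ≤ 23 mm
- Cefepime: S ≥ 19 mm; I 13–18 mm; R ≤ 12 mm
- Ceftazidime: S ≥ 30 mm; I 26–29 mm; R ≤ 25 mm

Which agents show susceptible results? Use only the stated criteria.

Vancomycin: 16 mm is ≤ 21 mm ⇒ Resistant
Gentamicin (17 mm) ≥ 17 mm ⇒ Susceptible
Colistin: 29 mm is in 24–29 mm — intermediate
Cefepime: 16 mm is in 13–18 mm → intermediate
Ceftazidime 29 mm: in 26–29 mm → intermediate

gentamicin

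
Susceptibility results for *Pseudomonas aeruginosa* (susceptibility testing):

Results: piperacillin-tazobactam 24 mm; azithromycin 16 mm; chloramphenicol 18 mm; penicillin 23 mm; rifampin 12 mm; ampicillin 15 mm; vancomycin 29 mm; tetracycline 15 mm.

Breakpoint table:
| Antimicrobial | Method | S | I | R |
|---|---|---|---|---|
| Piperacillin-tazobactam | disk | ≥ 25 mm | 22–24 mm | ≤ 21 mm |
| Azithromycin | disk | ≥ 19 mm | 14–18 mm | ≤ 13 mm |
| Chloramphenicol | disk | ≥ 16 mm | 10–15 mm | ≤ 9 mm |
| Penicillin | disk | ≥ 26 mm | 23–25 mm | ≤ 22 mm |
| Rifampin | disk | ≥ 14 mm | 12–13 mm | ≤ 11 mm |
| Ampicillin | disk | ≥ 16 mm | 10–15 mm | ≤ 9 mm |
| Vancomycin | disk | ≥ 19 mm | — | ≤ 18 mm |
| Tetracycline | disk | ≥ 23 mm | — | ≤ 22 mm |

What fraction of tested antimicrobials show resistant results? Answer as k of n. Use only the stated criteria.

1 of 8

Piperacillin-tazobactam 24 mm: in 22–24 mm → I
Azithromycin (16 mm) in 14–18 mm → Intermediate
Chloramphenicol: 18 mm is ≥ 16 mm → Susceptible
Penicillin 23 mm: in 23–25 mm ⇒ I
Rifampin 12 mm: in 12–13 mm → intermediate
Ampicillin (15 mm) in 10–15 mm ⇒ Intermediate
Vancomycin 29 mm: ≥ 19 mm ⇒ susceptible
Tetracycline 15 mm: ≤ 22 mm → Resistant
Resistant: 1/8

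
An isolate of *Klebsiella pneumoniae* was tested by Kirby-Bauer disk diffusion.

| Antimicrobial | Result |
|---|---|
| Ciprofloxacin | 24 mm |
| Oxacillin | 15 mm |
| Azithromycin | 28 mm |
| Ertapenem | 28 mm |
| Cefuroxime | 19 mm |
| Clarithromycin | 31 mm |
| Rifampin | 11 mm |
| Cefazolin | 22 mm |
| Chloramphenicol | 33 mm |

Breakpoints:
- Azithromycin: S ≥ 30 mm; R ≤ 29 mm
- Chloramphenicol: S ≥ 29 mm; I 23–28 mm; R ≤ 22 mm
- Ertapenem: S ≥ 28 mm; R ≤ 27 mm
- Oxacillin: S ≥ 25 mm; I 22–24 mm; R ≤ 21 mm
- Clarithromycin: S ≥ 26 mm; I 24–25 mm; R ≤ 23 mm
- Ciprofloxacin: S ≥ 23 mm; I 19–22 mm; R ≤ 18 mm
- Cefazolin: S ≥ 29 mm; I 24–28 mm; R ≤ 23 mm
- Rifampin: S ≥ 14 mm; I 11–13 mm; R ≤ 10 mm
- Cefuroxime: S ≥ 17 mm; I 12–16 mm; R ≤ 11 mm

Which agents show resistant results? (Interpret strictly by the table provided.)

Ciprofloxacin: 24 mm is ≥ 23 mm ⇒ S
Oxacillin (15 mm) ≤ 21 mm → R
Azithromycin: 28 mm is ≤ 29 mm — resistant
Ertapenem 28 mm: ≥ 28 mm → S
Cefuroxime (19 mm) ≥ 17 mm — S
Clarithromycin: 31 mm is ≥ 26 mm → Susceptible
Rifampin (11 mm) in 11–13 mm ⇒ intermediate
Cefazolin (22 mm) ≤ 23 mm — Resistant
Chloramphenicol: 33 mm is ≥ 29 mm → S

oxacillin, azithromycin, cefazolin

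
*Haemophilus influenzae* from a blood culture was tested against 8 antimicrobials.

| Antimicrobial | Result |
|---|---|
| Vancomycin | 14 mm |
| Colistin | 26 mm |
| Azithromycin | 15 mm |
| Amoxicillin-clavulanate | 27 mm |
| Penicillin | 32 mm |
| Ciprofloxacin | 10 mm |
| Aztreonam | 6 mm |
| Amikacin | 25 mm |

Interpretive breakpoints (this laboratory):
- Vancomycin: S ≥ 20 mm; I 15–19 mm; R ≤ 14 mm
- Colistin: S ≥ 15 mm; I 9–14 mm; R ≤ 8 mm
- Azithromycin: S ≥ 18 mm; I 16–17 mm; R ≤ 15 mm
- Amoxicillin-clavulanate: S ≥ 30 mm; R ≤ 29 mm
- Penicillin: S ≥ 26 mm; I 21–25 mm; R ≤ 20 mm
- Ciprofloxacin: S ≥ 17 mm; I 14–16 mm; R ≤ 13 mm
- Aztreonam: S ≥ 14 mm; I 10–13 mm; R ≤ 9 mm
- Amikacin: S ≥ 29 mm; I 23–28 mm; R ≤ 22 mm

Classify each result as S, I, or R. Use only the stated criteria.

Vancomycin (14 mm) ≤ 14 mm → Resistant
Colistin 26 mm: ≥ 15 mm → susceptible
Azithromycin (15 mm) ≤ 15 mm → Resistant
Amoxicillin-clavulanate (27 mm) ≤ 29 mm — R
Penicillin 32 mm: ≥ 26 mm → Susceptible
Ciprofloxacin 10 mm: ≤ 13 mm → Resistant
Aztreonam (6 mm) ≤ 9 mm → R
Amikacin 25 mm: in 23–28 mm → intermediate

R, S, R, R, S, R, R, I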